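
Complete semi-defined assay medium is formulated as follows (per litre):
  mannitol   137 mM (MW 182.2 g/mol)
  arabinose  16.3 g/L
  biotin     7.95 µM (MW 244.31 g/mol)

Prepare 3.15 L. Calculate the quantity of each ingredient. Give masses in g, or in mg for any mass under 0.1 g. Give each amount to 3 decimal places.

mannitol 78.628 g; arabinose 51.345 g; biotin 6.118 mg

Working volume: 3.15 L.
mannitol: 137 mmol/L × 182.2 g/mol × 3.15 L ÷ 1000 = 78.628 g
arabinose: 16.3 g/L × 3.15 L = 51.345 g
biotin: 7.95 µmol/L × 244.31 g/mol × 3.15 L ÷ 1000 = 6.118 mg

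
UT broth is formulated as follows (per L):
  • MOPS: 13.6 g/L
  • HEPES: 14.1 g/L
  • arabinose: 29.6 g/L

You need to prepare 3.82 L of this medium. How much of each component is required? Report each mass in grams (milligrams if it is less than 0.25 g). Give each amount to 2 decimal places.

MOPS 51.95 g; HEPES 53.86 g; arabinose 113.07 g

Working volume: 3.82 L.
MOPS: 13.6 g/L × 3.82 L = 51.95 g
HEPES: 14.1 g/L × 3.82 L = 53.86 g
arabinose: 29.6 g/L × 3.82 L = 113.07 g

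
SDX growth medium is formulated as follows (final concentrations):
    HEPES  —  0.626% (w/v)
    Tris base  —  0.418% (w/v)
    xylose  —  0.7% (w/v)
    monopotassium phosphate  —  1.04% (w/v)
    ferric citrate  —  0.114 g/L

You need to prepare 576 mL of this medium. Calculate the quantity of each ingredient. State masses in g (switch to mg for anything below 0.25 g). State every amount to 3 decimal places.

HEPES 3.606 g; Tris base 2.408 g; xylose 4.032 g; monopotassium phosphate 5.990 g; ferric citrate 65.664 mg

Scale factor relative to 1 L: 0.576.
HEPES: 0.626% w/v = 6.26 g/L → 6.26 × 0.576 L = 3.606 g
Tris base: 0.418% w/v = 4.18 g/L → 4.18 × 0.576 L = 2.408 g
xylose: 0.7 g per 100 mL × 576 mL ÷ 100 = 4.032 g
monopotassium phosphate: 1.04% w/v = 10.4 g/L → 10.4 × 0.576 L = 5.990 g
ferric citrate: 0.114 g/L × 0.576 L = 0.065664 g = 65.664 mg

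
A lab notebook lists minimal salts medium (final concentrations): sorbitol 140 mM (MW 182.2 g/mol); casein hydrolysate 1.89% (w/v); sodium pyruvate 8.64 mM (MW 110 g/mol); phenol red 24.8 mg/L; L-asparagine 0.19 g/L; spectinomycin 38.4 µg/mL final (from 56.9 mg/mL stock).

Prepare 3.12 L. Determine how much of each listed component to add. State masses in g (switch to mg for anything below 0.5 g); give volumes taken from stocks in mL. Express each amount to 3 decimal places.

sorbitol 79.585 g; casein hydrolysate 58.968 g; sodium pyruvate 2.965 g; phenol red 77.376 mg; L-asparagine 0.593 g; spectinomycin 2.106 mL

Working volume: 3.12 L.
sorbitol: 140 mmol/L × 182.2 g/mol × 3.12 L ÷ 1000 = 79.585 g
casein hydrolysate: 1.89 g per 100 mL × 3120 mL ÷ 100 = 58.968 g
sodium pyruvate: 8.64 mmol/L × 110 g/mol × 3.12 L ÷ 1000 = 2.965 g
phenol red: 24.8 mg/L × 3.12 L = 77.376 mg
L-asparagine: 0.19 g/L × 3.12 L = 0.593 g
spectinomycin: V = C2·V2/C1 = 38.4 µg/mL × 3120 mL ÷ 56900 µg/mL = 2.106 mL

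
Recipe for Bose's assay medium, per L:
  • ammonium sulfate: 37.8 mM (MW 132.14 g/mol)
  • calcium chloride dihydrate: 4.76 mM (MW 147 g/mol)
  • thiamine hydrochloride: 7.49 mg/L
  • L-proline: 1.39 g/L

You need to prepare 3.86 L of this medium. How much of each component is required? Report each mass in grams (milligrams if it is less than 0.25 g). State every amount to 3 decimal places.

ammonium sulfate 19.280 g; calcium chloride dihydrate 2.701 g; thiamine hydrochloride 28.911 mg; L-proline 5.365 g

Scale factor relative to 1 L: 3.86.
ammonium sulfate: 37.8 mmol/L × 132.14 g/mol × 3.86 L ÷ 1000 = 19.280 g
calcium chloride dihydrate: 4.76 mmol/L × 147 g/mol × 3.86 L ÷ 1000 = 2.701 g
thiamine hydrochloride: 7.49 mg/L × 3.86 L = 28.911 mg
L-proline: 1.39 g/L × 3.86 L = 5.365 g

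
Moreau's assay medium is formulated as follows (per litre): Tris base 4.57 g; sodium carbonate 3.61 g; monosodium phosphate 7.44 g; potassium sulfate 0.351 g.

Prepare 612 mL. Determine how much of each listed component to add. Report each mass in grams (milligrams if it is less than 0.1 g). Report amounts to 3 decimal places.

Scale factor = 612 mL / 1000 mL = 0.612.
Tris base: 4.57 g × (612 mL / 1000 mL) = 2.797 g
sodium carbonate: 3.61 g × (612 mL / 1000 mL) = 2.209 g
monosodium phosphate: 7.44 g × (612 mL / 1000 mL) = 4.553 g
potassium sulfate: 0.351 g × (612 mL / 1000 mL) = 0.215 g

Tris base 2.797 g; sodium carbonate 2.209 g; monosodium phosphate 4.553 g; potassium sulfate 0.215 g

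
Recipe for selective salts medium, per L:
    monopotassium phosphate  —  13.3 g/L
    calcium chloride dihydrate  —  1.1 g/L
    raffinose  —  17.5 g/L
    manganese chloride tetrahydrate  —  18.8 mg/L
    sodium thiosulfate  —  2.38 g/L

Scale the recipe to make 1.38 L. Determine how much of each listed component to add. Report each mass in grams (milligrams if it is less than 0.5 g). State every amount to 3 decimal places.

monopotassium phosphate 18.354 g; calcium chloride dihydrate 1.518 g; raffinose 24.150 g; manganese chloride tetrahydrate 25.944 mg; sodium thiosulfate 3.284 g

Working volume: 1.38 L.
monopotassium phosphate: 13.3 g/L × 1.38 L = 18.354 g
calcium chloride dihydrate: 1.1 g/L × 1.38 L = 1.518 g
raffinose: 17.5 g/L × 1.38 L = 24.150 g
manganese chloride tetrahydrate: 18.8 mg/L × 1.38 L = 25.944 mg
sodium thiosulfate: 2.38 g/L × 1.38 L = 3.284 g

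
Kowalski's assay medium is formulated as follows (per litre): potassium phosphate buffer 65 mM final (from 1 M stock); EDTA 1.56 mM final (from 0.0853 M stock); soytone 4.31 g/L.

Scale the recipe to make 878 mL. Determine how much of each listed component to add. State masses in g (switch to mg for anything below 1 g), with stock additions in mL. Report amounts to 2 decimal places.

Working volume: 878 mL = 0.878 L.
potassium phosphate buffer: dilute stock: 65 mM × 878 mL ÷ 1000 mM = 57.07 mL
EDTA: dilute stock: 1.56 mM × 878 mL ÷ 85.3 mM = 16.06 mL
soytone: 4.31 g/L × 0.878 L = 3.78 g

potassium phosphate buffer 57.07 mL; EDTA 16.06 mL; soytone 3.78 g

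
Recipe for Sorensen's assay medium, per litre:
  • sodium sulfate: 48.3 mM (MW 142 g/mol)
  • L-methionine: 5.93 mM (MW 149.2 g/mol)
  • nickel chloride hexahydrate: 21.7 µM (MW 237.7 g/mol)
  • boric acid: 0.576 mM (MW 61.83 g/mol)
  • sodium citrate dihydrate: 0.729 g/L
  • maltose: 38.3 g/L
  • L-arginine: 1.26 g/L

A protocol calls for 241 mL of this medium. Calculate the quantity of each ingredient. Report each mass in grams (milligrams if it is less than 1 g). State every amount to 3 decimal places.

Target volume = 241 mL = 0.241 L.
sodium sulfate: 48.3 mmol/L × 142 g/mol × 0.241 L ÷ 1000 = 1.653 g
L-methionine: 5.93 mmol/L × 149.2 mg/mmol × 0.241 L = 213.226 mg
nickel chloride hexahydrate: 21.7 µmol/L × 237.7 g/mol × 0.241 L ÷ 1000 = 1.243 mg
boric acid: 0.576 mmol/L × 61.83 mg/mmol × 0.241 L = 8.583 mg
sodium citrate dihydrate: 0.729 g/L × 0.241 L = 0.175689 g = 175.689 mg
maltose: 38.3 g/L × 0.241 L = 9.230 g
L-arginine: 1.26 g/L × 0.241 L = 0.30366 g = 303.660 mg

sodium sulfate 1.653 g; L-methionine 213.226 mg; nickel chloride hexahydrate 1.243 mg; boric acid 8.583 mg; sodium citrate dihydrate 175.689 mg; maltose 9.230 g; L-arginine 303.660 mg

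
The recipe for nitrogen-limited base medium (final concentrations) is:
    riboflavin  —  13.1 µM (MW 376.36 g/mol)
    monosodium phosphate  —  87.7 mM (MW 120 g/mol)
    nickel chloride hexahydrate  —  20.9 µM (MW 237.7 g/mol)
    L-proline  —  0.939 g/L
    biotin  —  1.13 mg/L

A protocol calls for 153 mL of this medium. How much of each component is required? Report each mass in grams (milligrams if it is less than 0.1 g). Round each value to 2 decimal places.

Scale factor relative to 1 L: 0.153.
riboflavin: 13.1 µmol/L × 376.36 g/mol × 0.153 L ÷ 1000 = 0.75 mg
monosodium phosphate: 87.7 mmol/L × 120 g/mol × 0.153 L ÷ 1000 = 1.61 g
nickel chloride hexahydrate: 20.9 µmol/L × 237.7 g/mol × 0.153 L ÷ 1000 = 0.76 mg
L-proline: 0.939 g/L × 0.153 L = 0.14 g
biotin: 1.13 mg/L × 0.153 L = 0.17 mg

riboflavin 0.75 mg; monosodium phosphate 1.61 g; nickel chloride hexahydrate 0.76 mg; L-proline 0.14 g; biotin 0.17 mg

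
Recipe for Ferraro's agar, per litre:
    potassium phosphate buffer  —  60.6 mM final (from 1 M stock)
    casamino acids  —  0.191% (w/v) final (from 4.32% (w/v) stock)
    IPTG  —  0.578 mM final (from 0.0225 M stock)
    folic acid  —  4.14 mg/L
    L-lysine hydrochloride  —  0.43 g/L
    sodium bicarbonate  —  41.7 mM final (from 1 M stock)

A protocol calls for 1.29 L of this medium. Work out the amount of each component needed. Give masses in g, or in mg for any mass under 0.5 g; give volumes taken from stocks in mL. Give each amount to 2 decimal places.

potassium phosphate buffer 78.17 mL; casamino acids 57.03 mL; IPTG 33.14 mL; folic acid 5.34 mg; L-lysine hydrochloride 0.55 g; sodium bicarbonate 53.79 mL

Scale factor relative to 1 L: 1.29.
potassium phosphate buffer: V = C2·V2/C1 = 60.6 mM × 1290 mL ÷ 1000 mM = 78.17 mL
casamino acids: C1V1 = C2V2 → 0.191% ÷ 4.32% × 1290 mL = 57.03 mL
IPTG: dilute stock: 0.578 mM × 1290 mL ÷ 22.5 mM = 33.14 mL
folic acid: 4.14 mg/L × 1.29 L = 5.34 mg
L-lysine hydrochloride: 0.43 g/L × 1.29 L = 0.55 g
sodium bicarbonate: dilute stock: 41.7 mM × 1290 mL ÷ 1000 mM = 53.79 mL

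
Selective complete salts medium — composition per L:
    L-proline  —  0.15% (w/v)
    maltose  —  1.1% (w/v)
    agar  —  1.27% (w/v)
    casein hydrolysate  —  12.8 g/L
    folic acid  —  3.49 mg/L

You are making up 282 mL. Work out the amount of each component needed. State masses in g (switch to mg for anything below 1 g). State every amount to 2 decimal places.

L-proline 423.00 mg; maltose 3.10 g; agar 3.58 g; casein hydrolysate 3.61 g; folic acid 0.98 mg

Target volume = 282 mL = 0.282 L.
L-proline: 0.15% w/v = 1.5 g/L → 1.5 × 0.282 L = 0.423 g = 423.00 mg
maltose: 1.1% w/v = 11 g/L → 11 × 0.282 L = 3.10 g
agar: 1.27% w/v = 12.7 g/L → 12.7 × 0.282 L = 3.58 g
casein hydrolysate: 12.8 g/L × 0.282 L = 3.61 g
folic acid: 3.49 mg/L × 0.282 L = 0.98 mg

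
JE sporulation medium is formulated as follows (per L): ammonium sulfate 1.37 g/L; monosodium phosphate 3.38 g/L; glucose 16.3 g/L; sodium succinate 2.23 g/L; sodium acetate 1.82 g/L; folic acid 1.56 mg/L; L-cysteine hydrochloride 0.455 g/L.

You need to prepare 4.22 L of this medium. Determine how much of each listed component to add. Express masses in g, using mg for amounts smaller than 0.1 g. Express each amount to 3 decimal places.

ammonium sulfate 5.781 g; monosodium phosphate 14.264 g; glucose 68.786 g; sodium succinate 9.411 g; sodium acetate 7.680 g; folic acid 6.583 mg; L-cysteine hydrochloride 1.920 g

Working volume: 4.22 L.
ammonium sulfate: 1.37 g/L × 4.22 L = 5.781 g
monosodium phosphate: 3.38 g/L × 4.22 L = 14.264 g
glucose: 16.3 g/L × 4.22 L = 68.786 g
sodium succinate: 2.23 g/L × 4.22 L = 9.411 g
sodium acetate: 1.82 g/L × 4.22 L = 7.680 g
folic acid: 1.56 mg/L × 4.22 L = 6.583 mg
L-cysteine hydrochloride: 0.455 g/L × 4.22 L = 1.920 g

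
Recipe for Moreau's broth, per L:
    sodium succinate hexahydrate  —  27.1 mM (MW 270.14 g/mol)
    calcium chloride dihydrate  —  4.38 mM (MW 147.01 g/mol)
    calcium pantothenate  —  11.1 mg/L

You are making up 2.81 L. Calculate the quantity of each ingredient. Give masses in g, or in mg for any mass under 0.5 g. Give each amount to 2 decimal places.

Working volume: 2.81 L.
sodium succinate hexahydrate: 27.1 mmol/L × 270.14 g/mol × 2.81 L ÷ 1000 = 20.57 g
calcium chloride dihydrate: 4.38 mmol/L × 147.01 g/mol × 2.81 L ÷ 1000 = 1.81 g
calcium pantothenate: 11.1 mg/L × 2.81 L = 31.19 mg

sodium succinate hexahydrate 20.57 g; calcium chloride dihydrate 1.81 g; calcium pantothenate 31.19 mg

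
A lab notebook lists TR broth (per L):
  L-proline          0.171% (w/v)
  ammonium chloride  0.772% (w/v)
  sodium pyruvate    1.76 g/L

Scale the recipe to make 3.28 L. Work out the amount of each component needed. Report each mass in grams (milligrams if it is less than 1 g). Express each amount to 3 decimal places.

L-proline 5.609 g; ammonium chloride 25.322 g; sodium pyruvate 5.773 g

Working volume: 3.28 L.
L-proline: 0.171% w/v = 1.71 g/L → 1.71 × 3.28 L = 5.609 g
ammonium chloride: 0.772 g per 100 mL × 3280 mL ÷ 100 = 25.322 g
sodium pyruvate: 1.76 g/L × 3.28 L = 5.773 g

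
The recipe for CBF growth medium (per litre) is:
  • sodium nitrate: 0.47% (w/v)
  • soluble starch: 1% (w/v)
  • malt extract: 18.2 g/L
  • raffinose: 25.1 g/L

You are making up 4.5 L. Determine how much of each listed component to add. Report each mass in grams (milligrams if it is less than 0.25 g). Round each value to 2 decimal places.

sodium nitrate 21.15 g; soluble starch 45.00 g; malt extract 81.90 g; raffinose 112.95 g

Scale factor relative to 1 L: 4.5.
sodium nitrate: 0.47% w/v = 4.7 g/L → 4.7 × 4.5 L = 21.15 g
soluble starch: 1% w/v = 10 g/L → 10 × 4.5 L = 45.00 g
malt extract: 18.2 g/L × 4.5 L = 81.90 g
raffinose: 25.1 g/L × 4.5 L = 112.95 g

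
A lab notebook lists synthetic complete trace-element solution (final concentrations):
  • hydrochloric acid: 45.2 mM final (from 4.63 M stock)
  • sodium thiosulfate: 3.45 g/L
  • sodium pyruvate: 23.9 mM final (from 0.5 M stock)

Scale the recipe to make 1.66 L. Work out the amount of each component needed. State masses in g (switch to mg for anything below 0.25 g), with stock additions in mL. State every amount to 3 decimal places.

Scale factor relative to 1 L: 1.66.
hydrochloric acid: C1V1 = C2V2 → 45.2 mM × 1660 mL ÷ 4630 mM = 16.206 mL
sodium thiosulfate: 3.45 g/L × 1.66 L = 5.727 g
sodium pyruvate: C1V1 = C2V2 → 23.9 mM × 1660 mL ÷ 500 mM = 79.348 mL

hydrochloric acid 16.206 mL; sodium thiosulfate 5.727 g; sodium pyruvate 79.348 mL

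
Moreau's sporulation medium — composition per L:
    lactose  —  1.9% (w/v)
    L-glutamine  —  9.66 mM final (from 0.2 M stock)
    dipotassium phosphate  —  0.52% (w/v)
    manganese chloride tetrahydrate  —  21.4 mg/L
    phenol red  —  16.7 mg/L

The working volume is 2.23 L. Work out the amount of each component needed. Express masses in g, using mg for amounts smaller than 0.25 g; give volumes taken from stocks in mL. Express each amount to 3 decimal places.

Working volume: 2.23 L.
lactose: 1.9% w/v = 19 g/L → 19 × 2.23 L = 42.370 g
L-glutamine: C1V1 = C2V2 → 9.66 mM × 2230 mL ÷ 200 mM = 107.709 mL
dipotassium phosphate: 0.52 g per 100 mL × 2230 mL ÷ 100 = 11.596 g
manganese chloride tetrahydrate: 21.4 mg/L × 2.23 L = 47.722 mg
phenol red: 16.7 mg/L × 2.23 L = 37.241 mg

lactose 42.370 g; L-glutamine 107.709 mL; dipotassium phosphate 11.596 g; manganese chloride tetrahydrate 47.722 mg; phenol red 37.241 mg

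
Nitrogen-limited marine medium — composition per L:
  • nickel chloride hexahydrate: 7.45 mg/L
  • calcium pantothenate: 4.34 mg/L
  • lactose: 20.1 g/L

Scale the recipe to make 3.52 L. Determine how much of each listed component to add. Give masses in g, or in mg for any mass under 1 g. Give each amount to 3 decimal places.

nickel chloride hexahydrate 26.224 mg; calcium pantothenate 15.277 mg; lactose 70.752 g

Scale factor relative to 1 L: 3.52.
nickel chloride hexahydrate: 7.45 mg/L × 3.52 L = 26.224 mg
calcium pantothenate: 4.34 mg/L × 3.52 L = 15.277 mg
lactose: 20.1 g/L × 3.52 L = 70.752 g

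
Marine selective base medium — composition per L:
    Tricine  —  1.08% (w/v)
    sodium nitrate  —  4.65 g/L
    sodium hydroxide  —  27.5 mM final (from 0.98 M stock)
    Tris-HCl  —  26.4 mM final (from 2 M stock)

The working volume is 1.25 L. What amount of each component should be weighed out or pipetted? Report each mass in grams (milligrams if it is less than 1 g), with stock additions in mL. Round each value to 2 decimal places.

Tricine 13.50 g; sodium nitrate 5.81 g; sodium hydroxide 35.08 mL; Tris-HCl 16.50 mL

Scale factor relative to 1 L: 1.25.
Tricine: 1.08 g per 100 mL × 1250 mL ÷ 100 = 13.50 g
sodium nitrate: 4.65 g/L × 1.25 L = 5.81 g
sodium hydroxide: C1V1 = C2V2 → 27.5 mM × 1250 mL ÷ 980 mM = 35.08 mL
Tris-HCl: dilute stock: 26.4 mM × 1250 mL ÷ 2000 mM = 16.50 mL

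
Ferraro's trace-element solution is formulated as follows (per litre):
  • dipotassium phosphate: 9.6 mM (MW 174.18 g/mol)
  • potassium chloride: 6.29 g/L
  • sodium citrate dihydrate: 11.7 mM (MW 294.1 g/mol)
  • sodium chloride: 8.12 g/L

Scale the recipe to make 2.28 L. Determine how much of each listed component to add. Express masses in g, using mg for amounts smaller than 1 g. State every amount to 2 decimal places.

Scale factor relative to 1 L: 2.28.
dipotassium phosphate: 9.6 mmol/L × 174.18 g/mol × 2.28 L ÷ 1000 = 3.81 g
potassium chloride: 6.29 g/L × 2.28 L = 14.34 g
sodium citrate dihydrate: 11.7 mmol/L × 294.1 g/mol × 2.28 L ÷ 1000 = 7.85 g
sodium chloride: 8.12 g/L × 2.28 L = 18.51 g

dipotassium phosphate 3.81 g; potassium chloride 14.34 g; sodium citrate dihydrate 7.85 g; sodium chloride 18.51 g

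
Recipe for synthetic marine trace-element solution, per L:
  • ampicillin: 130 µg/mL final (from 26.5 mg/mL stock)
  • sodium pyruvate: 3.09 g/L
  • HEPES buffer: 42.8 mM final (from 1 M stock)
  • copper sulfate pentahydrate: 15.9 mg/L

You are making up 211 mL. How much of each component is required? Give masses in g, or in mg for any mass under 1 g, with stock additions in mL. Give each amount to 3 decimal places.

ampicillin 1.035 mL; sodium pyruvate 651.990 mg; HEPES buffer 9.031 mL; copper sulfate pentahydrate 3.355 mg

Scale factor relative to 1 L: 0.211.
ampicillin: C1V1 = C2V2 → 130 µg/mL × 211 mL ÷ 26500 µg/mL = 1.035 mL
sodium pyruvate: 3.09 g/L × 0.211 L = 0.65199 g = 651.990 mg
HEPES buffer: C1V1 = C2V2 → 42.8 mM × 211 mL ÷ 1000 mM = 9.031 mL
copper sulfate pentahydrate: 15.9 mg/L × 0.211 L = 3.355 mg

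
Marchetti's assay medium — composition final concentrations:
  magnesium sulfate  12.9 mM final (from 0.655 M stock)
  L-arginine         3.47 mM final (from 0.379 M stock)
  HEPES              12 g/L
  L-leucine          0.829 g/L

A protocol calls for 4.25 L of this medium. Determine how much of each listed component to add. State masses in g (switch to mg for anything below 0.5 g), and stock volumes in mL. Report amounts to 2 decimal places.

Working volume: 4.25 L.
magnesium sulfate: V = C2·V2/C1 = 12.9 mM × 4250 mL ÷ 655 mM = 83.70 mL
L-arginine: dilute stock: 3.47 mM × 4250 mL ÷ 379 mM = 38.91 mL
HEPES: 12 g/L × 4.25 L = 51.00 g
L-leucine: 0.829 g/L × 4.25 L = 3.52 g

magnesium sulfate 83.70 mL; L-arginine 38.91 mL; HEPES 51.00 g; L-leucine 3.52 g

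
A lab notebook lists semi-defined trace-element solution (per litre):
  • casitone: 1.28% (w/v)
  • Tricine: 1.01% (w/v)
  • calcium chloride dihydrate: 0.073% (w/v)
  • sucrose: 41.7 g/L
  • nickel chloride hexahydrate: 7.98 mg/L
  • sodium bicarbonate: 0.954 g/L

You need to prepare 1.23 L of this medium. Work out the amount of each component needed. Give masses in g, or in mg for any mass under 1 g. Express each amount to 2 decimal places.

casitone 15.74 g; Tricine 12.42 g; calcium chloride dihydrate 897.90 mg; sucrose 51.29 g; nickel chloride hexahydrate 9.82 mg; sodium bicarbonate 1.17 g

Scale factor relative to 1 L: 1.23.
casitone: 1.28% w/v = 12.8 g/L → 12.8 × 1.23 L = 15.74 g
Tricine: 1.01 g per 100 mL × 1230 mL ÷ 100 = 12.42 g
calcium chloride dihydrate: 0.073% w/v = 0.73 g/L → 0.73 × 1.23 L = 0.8979 g = 897.90 mg
sucrose: 41.7 g/L × 1.23 L = 51.29 g
nickel chloride hexahydrate: 7.98 mg/L × 1.23 L = 9.82 mg
sodium bicarbonate: 0.954 g/L × 1.23 L = 1.17 g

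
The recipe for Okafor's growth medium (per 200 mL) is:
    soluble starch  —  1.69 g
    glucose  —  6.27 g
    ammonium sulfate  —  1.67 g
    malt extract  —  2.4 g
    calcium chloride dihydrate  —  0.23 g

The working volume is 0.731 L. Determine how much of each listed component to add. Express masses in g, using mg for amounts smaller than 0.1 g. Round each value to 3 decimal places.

soluble starch 6.177 g; glucose 22.917 g; ammonium sulfate 6.104 g; malt extract 8.772 g; calcium chloride dihydrate 0.841 g

Ratio of target to recipe volume: 731 / 200 = 3.655.
soluble starch: 1.69 g × (731 mL / 200 mL) = 6.177 g
glucose: 6.27 g × (731 mL / 200 mL) = 22.917 g
ammonium sulfate: 1.67 g × (731 mL / 200 mL) = 6.104 g
malt extract: 2.4 g × (731 mL / 200 mL) = 8.772 g
calcium chloride dihydrate: 0.23 g × (731 mL / 200 mL) = 0.841 g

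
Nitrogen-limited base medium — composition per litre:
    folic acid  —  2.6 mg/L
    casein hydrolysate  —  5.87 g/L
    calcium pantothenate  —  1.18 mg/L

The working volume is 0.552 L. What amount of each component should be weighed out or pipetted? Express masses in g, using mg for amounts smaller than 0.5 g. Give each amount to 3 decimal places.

Scale factor relative to 1 L: 0.552.
folic acid: 2.6 mg/L × 0.552 L = 1.435 mg
casein hydrolysate: 5.87 g/L × 0.552 L = 3.240 g
calcium pantothenate: 1.18 mg/L × 0.552 L = 0.651 mg

folic acid 1.435 mg; casein hydrolysate 3.240 g; calcium pantothenate 0.651 mg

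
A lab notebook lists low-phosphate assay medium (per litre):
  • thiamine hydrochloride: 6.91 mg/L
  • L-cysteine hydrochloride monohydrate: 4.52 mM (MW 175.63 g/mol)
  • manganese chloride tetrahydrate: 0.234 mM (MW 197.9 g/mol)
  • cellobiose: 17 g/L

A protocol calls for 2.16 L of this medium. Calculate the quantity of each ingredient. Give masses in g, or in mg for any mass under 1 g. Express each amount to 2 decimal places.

Working volume: 2.16 L.
thiamine hydrochloride: 6.91 mg/L × 2.16 L = 14.93 mg
L-cysteine hydrochloride monohydrate: 4.52 mmol/L × 175.63 g/mol × 2.16 L ÷ 1000 = 1.71 g
manganese chloride tetrahydrate: 0.234 mmol/L × 197.9 mg/mmol × 2.16 L = 100.03 mg
cellobiose: 17 g/L × 2.16 L = 36.72 g

thiamine hydrochloride 14.93 mg; L-cysteine hydrochloride monohydrate 1.71 g; manganese chloride tetrahydrate 100.03 mg; cellobiose 36.72 g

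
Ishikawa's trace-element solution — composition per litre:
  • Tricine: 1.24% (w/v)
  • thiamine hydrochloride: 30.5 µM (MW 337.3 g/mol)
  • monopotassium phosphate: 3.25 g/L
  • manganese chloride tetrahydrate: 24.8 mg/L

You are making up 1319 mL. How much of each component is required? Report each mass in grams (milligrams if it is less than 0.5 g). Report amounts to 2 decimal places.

Tricine 16.36 g; thiamine hydrochloride 13.57 mg; monopotassium phosphate 4.29 g; manganese chloride tetrahydrate 32.71 mg

Target volume = 1319 mL = 1.319 L.
Tricine: 1.24 g per 100 mL × 1319 mL ÷ 100 = 16.36 g
thiamine hydrochloride: 30.5 µmol/L × 337.3 g/mol × 1.319 L ÷ 1000 = 13.57 mg
monopotassium phosphate: 3.25 g/L × 1.319 L = 4.29 g
manganese chloride tetrahydrate: 24.8 mg/L × 1.319 L = 32.71 mg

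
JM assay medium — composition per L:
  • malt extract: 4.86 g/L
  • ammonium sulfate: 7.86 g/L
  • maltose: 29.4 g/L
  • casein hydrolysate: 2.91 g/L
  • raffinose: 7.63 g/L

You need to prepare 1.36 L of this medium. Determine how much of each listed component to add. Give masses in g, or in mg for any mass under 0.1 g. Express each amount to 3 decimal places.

malt extract 6.610 g; ammonium sulfate 10.690 g; maltose 39.984 g; casein hydrolysate 3.958 g; raffinose 10.377 g

Working volume: 1.36 L.
malt extract: 4.86 g/L × 1.36 L = 6.610 g
ammonium sulfate: 7.86 g/L × 1.36 L = 10.690 g
maltose: 29.4 g/L × 1.36 L = 39.984 g
casein hydrolysate: 2.91 g/L × 1.36 L = 3.958 g
raffinose: 7.63 g/L × 1.36 L = 10.377 g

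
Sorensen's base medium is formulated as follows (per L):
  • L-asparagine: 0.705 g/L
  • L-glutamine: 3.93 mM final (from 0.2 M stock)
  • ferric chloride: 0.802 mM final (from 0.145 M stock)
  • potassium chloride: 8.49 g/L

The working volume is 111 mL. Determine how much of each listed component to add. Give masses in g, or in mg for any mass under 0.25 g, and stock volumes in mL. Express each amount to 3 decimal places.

L-asparagine 78.255 mg; L-glutamine 2.181 mL; ferric chloride 0.614 mL; potassium chloride 0.942 g

Scale factor relative to 1 L: 0.111.
L-asparagine: 0.705 g/L × 0.111 L = 0.078255 g = 78.255 mg
L-glutamine: dilute stock: 3.93 mM × 111 mL ÷ 200 mM = 2.181 mL
ferric chloride: dilute stock: 0.802 mM × 111 mL ÷ 145 mM = 0.614 mL
potassium chloride: 8.49 g/L × 0.111 L = 0.942 g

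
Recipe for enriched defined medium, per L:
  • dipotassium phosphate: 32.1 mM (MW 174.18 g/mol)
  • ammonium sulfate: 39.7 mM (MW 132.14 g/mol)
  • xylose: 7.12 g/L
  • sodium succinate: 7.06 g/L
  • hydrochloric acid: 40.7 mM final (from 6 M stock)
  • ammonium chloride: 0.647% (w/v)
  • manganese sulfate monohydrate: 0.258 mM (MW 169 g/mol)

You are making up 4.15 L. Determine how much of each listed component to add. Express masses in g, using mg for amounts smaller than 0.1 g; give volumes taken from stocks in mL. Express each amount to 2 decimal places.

Scale factor relative to 1 L: 4.15.
dipotassium phosphate: 32.1 mmol/L × 174.18 g/mol × 4.15 L ÷ 1000 = 23.20 g
ammonium sulfate: 39.7 mmol/L × 132.14 g/mol × 4.15 L ÷ 1000 = 21.77 g
xylose: 7.12 g/L × 4.15 L = 29.55 g
sodium succinate: 7.06 g/L × 4.15 L = 29.30 g
hydrochloric acid: dilute stock: 40.7 mM × 4150 mL ÷ 6000 mM = 28.15 mL
ammonium chloride: 0.647 g per 100 mL × 4150 mL ÷ 100 = 26.85 g
manganese sulfate monohydrate: 0.258 mmol/L × 169 g/mol × 4.15 L ÷ 1000 = 0.18 g

dipotassium phosphate 23.20 g; ammonium sulfate 21.77 g; xylose 29.55 g; sodium succinate 29.30 g; hydrochloric acid 28.15 mL; ammonium chloride 26.85 g; manganese sulfate monohydrate 0.18 g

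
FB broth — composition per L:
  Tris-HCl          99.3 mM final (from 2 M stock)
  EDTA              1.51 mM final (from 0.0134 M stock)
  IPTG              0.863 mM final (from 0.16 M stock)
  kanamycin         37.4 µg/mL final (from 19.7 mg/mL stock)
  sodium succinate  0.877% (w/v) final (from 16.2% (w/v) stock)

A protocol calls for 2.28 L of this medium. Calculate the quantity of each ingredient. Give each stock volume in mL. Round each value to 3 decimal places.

Tris-HCl 113.202 mL; EDTA 256.925 mL; IPTG 12.298 mL; kanamycin 4.329 mL; sodium succinate 123.430 mL

Working volume: 2.28 L.
Tris-HCl: C1V1 = C2V2 → 99.3 mM × 2280 mL ÷ 2000 mM = 113.202 mL
EDTA: C1V1 = C2V2 → 1.51 mM × 2280 mL ÷ 13.4 mM = 256.925 mL
IPTG: V = C2·V2/C1 = 0.863 mM × 2280 mL ÷ 160 mM = 12.298 mL
kanamycin: dilute stock: 37.4 µg/mL × 2280 mL ÷ 19700 µg/mL = 4.329 mL
sodium succinate: V = C2·V2/C1 = 0.877% ÷ 16.2% × 2280 mL = 123.430 mL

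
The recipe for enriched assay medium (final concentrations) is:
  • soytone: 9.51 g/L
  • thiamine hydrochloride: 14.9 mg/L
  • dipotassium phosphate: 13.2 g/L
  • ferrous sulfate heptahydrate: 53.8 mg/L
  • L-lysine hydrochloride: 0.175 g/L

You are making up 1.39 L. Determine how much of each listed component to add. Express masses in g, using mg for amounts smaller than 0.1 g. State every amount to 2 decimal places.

soytone 13.22 g; thiamine hydrochloride 20.71 mg; dipotassium phosphate 18.35 g; ferrous sulfate heptahydrate 74.78 mg; L-lysine hydrochloride 0.24 g

Scale factor relative to 1 L: 1.39.
soytone: 9.51 g/L × 1.39 L = 13.22 g
thiamine hydrochloride: 14.9 mg/L × 1.39 L = 20.71 mg
dipotassium phosphate: 13.2 g/L × 1.39 L = 18.35 g
ferrous sulfate heptahydrate: 53.8 mg/L × 1.39 L = 74.78 mg
L-lysine hydrochloride: 0.175 g/L × 1.39 L = 0.24 g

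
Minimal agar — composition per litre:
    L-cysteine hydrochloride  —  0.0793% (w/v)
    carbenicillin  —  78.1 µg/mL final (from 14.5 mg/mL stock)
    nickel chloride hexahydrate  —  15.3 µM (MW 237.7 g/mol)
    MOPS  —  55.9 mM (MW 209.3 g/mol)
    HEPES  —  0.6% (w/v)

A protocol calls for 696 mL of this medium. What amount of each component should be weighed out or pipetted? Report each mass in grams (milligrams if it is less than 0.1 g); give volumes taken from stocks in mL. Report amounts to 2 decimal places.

Target volume = 696 mL = 0.696 L.
L-cysteine hydrochloride: 0.0793 g per 100 mL × 696 mL ÷ 100 = 0.55 g
carbenicillin: dilute stock: 78.1 µg/mL × 696 mL ÷ 14500 µg/mL = 3.75 mL
nickel chloride hexahydrate: 15.3 µmol/L × 237.7 g/mol × 0.696 L ÷ 1000 = 2.53 mg
MOPS: 55.9 mmol/L × 209.3 g/mol × 0.696 L ÷ 1000 = 8.14 g
HEPES: 0.6 g per 100 mL × 696 mL ÷ 100 = 4.18 g

L-cysteine hydrochloride 0.55 g; carbenicillin 3.75 mL; nickel chloride hexahydrate 2.53 mg; MOPS 8.14 g; HEPES 4.18 g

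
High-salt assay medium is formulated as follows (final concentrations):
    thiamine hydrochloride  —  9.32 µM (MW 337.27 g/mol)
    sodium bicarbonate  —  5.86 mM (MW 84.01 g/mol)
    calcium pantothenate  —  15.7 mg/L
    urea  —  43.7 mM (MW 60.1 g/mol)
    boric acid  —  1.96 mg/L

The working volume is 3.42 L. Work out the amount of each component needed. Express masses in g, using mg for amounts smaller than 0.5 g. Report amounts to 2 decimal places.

Working volume: 3.42 L.
thiamine hydrochloride: 9.32 µmol/L × 337.27 g/mol × 3.42 L ÷ 1000 = 10.75 mg
sodium bicarbonate: 5.86 mmol/L × 84.01 g/mol × 3.42 L ÷ 1000 = 1.68 g
calcium pantothenate: 15.7 mg/L × 3.42 L = 53.69 mg
urea: 43.7 mmol/L × 60.1 g/mol × 3.42 L ÷ 1000 = 8.98 g
boric acid: 1.96 mg/L × 3.42 L = 6.70 mg

thiamine hydrochloride 10.75 mg; sodium bicarbonate 1.68 g; calcium pantothenate 53.69 mg; urea 8.98 g; boric acid 6.70 mg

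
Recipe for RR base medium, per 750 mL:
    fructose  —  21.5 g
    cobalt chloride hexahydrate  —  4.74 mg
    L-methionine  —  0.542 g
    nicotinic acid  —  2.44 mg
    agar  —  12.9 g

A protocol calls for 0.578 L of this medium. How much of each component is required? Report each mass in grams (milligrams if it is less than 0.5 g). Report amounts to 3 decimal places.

Ratio of target to recipe volume: 578 / 750 = 0.770667.
fructose: 21.5 g × (578 mL / 750 mL) = 16.569 g
cobalt chloride hexahydrate: 4.74 mg × (578 mL / 750 mL) = 3.653 mg
L-methionine: 0.542 g × (578 mL / 750 mL) = 0.417701 g = 417.701 mg
nicotinic acid: 2.44 mg × (578 mL / 750 mL) = 1.880 mg
agar: 12.9 g × (578 mL / 750 mL) = 9.942 g

fructose 16.569 g; cobalt chloride hexahydrate 3.653 mg; L-methionine 417.701 mg; nicotinic acid 1.880 mg; agar 9.942 g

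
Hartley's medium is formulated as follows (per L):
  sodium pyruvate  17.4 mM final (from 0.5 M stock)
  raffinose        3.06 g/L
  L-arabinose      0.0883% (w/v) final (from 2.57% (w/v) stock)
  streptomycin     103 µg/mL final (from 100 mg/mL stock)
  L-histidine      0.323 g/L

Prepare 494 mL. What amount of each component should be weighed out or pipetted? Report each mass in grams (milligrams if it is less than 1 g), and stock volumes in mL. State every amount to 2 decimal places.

Scale factor relative to 1 L: 0.494.
sodium pyruvate: V = C2·V2/C1 = 17.4 mM × 494 mL ÷ 500 mM = 17.19 mL
raffinose: 3.06 g/L × 0.494 L = 1.51 g
L-arabinose: C1V1 = C2V2 → 0.0883% ÷ 2.57% × 494 mL = 16.97 mL
streptomycin: C1V1 = C2V2 → 103 µg/mL × 494 mL ÷ 100000 µg/mL = 0.51 mL
L-histidine: 0.323 g/L × 0.494 L = 0.159562 g = 159.56 mg

sodium pyruvate 17.19 mL; raffinose 1.51 g; L-arabinose 16.97 mL; streptomycin 0.51 mL; L-histidine 159.56 mg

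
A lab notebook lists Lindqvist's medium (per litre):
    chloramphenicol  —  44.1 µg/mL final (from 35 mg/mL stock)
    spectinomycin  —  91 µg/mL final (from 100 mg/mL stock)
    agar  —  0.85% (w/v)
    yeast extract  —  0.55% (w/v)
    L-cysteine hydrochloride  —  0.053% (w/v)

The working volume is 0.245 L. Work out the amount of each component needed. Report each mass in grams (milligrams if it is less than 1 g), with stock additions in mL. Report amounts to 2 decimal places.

Working volume: 0.245 L.
chloramphenicol: V = C2·V2/C1 = 44.1 µg/mL × 245 mL ÷ 35000 µg/mL = 0.31 mL
spectinomycin: V = C2·V2/C1 = 91 µg/mL × 245 mL ÷ 100000 µg/mL = 0.22 mL
agar: 0.85 g per 100 mL × 245 mL ÷ 100 = 2.08 g
yeast extract: 0.55 g per 100 mL × 245 mL ÷ 100 = 1.35 g
L-cysteine hydrochloride: 0.053 g per 100 mL × 245 mL ÷ 100 = 0.12985 g = 129.85 mg

chloramphenicol 0.31 mL; spectinomycin 0.22 mL; agar 2.08 g; yeast extract 1.35 g; L-cysteine hydrochloride 129.85 mg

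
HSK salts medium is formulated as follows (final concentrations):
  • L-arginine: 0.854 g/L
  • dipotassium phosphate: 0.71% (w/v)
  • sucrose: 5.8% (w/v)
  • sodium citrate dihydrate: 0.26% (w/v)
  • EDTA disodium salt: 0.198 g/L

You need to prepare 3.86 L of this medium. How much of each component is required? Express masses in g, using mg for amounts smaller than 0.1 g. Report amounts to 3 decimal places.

Scale factor relative to 1 L: 3.86.
L-arginine: 0.854 g/L × 3.86 L = 3.296 g
dipotassium phosphate: 0.71 g per 100 mL × 3860 mL ÷ 100 = 27.406 g
sucrose: 5.8 g per 100 mL × 3860 mL ÷ 100 = 223.880 g
sodium citrate dihydrate: 0.26 g per 100 mL × 3860 mL ÷ 100 = 10.036 g
EDTA disodium salt: 0.198 g/L × 3.86 L = 0.764 g

L-arginine 3.296 g; dipotassium phosphate 27.406 g; sucrose 223.880 g; sodium citrate dihydrate 10.036 g; EDTA disodium salt 0.764 g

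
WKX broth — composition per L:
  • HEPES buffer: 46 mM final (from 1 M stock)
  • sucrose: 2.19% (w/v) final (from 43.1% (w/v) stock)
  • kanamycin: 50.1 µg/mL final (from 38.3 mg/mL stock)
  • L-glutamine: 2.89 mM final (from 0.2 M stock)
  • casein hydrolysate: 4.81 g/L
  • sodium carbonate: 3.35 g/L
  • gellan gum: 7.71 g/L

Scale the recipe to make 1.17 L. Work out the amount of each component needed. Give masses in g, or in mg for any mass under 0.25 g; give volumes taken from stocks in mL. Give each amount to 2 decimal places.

HEPES buffer 53.82 mL; sucrose 59.45 mL; kanamycin 1.53 mL; L-glutamine 16.91 mL; casein hydrolysate 5.63 g; sodium carbonate 3.92 g; gellan gum 9.02 g

Working volume: 1.17 L.
HEPES buffer: C1V1 = C2V2 → 46 mM × 1170 mL ÷ 1000 mM = 53.82 mL
sucrose: V = C2·V2/C1 = 2.19% ÷ 43.1% × 1170 mL = 59.45 mL
kanamycin: C1V1 = C2V2 → 50.1 µg/mL × 1170 mL ÷ 38300 µg/mL = 1.53 mL
L-glutamine: V = C2·V2/C1 = 2.89 mM × 1170 mL ÷ 200 mM = 16.91 mL
casein hydrolysate: 4.81 g/L × 1.17 L = 5.63 g
sodium carbonate: 3.35 g/L × 1.17 L = 3.92 g
gellan gum: 7.71 g/L × 1.17 L = 9.02 g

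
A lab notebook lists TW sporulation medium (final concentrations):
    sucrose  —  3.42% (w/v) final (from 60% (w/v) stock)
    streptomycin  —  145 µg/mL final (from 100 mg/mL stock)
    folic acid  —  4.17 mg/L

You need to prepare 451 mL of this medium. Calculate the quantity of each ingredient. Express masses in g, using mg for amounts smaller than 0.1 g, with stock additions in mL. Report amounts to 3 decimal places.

Working volume: 451 mL = 0.451 L.
sucrose: V = C2·V2/C1 = 3.42% ÷ 60% × 451 mL = 25.707 mL
streptomycin: V = C2·V2/C1 = 145 µg/mL × 451 mL ÷ 100000 µg/mL = 0.654 mL
folic acid: 4.17 mg/L × 0.451 L = 1.881 mg

sucrose 25.707 mL; streptomycin 0.654 mL; folic acid 1.881 mg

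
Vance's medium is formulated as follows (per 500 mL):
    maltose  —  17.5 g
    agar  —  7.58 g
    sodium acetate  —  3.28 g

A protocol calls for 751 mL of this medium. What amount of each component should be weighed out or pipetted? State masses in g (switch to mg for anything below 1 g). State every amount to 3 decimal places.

Ratio of target to recipe volume: 751 / 500 = 1.502.
maltose: 17.5 g × (751 mL / 500 mL) = 26.285 g
agar: 7.58 g × (751 mL / 500 mL) = 11.385 g
sodium acetate: 3.28 g × (751 mL / 500 mL) = 4.927 g

maltose 26.285 g; agar 11.385 g; sodium acetate 4.927 g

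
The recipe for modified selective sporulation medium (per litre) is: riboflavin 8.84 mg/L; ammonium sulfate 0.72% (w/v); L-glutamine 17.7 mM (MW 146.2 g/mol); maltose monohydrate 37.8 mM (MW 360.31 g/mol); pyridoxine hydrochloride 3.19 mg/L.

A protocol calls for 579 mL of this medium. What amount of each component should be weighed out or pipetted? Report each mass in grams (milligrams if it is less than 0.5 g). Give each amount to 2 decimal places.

Working volume: 579 mL = 0.579 L.
riboflavin: 8.84 mg/L × 0.579 L = 5.12 mg
ammonium sulfate: 0.72 g per 100 mL × 579 mL ÷ 100 = 4.17 g
L-glutamine: 17.7 mmol/L × 146.2 g/mol × 0.579 L ÷ 1000 = 1.50 g
maltose monohydrate: 37.8 mmol/L × 360.31 g/mol × 0.579 L ÷ 1000 = 7.89 g
pyridoxine hydrochloride: 3.19 mg/L × 0.579 L = 1.85 mg

riboflavin 5.12 mg; ammonium sulfate 4.17 g; L-glutamine 1.50 g; maltose monohydrate 7.89 g; pyridoxine hydrochloride 1.85 mg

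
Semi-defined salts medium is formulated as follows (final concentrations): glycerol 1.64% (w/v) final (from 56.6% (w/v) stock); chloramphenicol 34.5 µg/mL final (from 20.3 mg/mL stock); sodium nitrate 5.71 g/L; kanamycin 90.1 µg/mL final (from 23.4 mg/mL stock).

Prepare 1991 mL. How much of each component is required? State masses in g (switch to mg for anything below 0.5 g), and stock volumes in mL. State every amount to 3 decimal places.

Working volume: 1991 mL = 1.991 L.
glycerol: V = C2·V2/C1 = 1.64% ÷ 56.6% × 1991 mL = 57.690 mL
chloramphenicol: dilute stock: 34.5 µg/mL × 1991 mL ÷ 20300 µg/mL = 3.384 mL
sodium nitrate: 5.71 g/L × 1.991 L = 11.369 g
kanamycin: dilute stock: 90.1 µg/mL × 1991 mL ÷ 23400 µg/mL = 7.666 mL

glycerol 57.690 mL; chloramphenicol 3.384 mL; sodium nitrate 11.369 g; kanamycin 7.666 mL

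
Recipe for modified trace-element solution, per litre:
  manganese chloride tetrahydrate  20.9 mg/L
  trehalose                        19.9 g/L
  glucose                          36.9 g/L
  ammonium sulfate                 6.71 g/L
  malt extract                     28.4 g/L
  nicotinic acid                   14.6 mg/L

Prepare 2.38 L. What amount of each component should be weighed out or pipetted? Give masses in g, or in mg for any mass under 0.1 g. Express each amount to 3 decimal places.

Working volume: 2.38 L.
manganese chloride tetrahydrate: 20.9 mg/L × 2.38 L = 49.742 mg
trehalose: 19.9 g/L × 2.38 L = 47.362 g
glucose: 36.9 g/L × 2.38 L = 87.822 g
ammonium sulfate: 6.71 g/L × 2.38 L = 15.970 g
malt extract: 28.4 g/L × 2.38 L = 67.592 g
nicotinic acid: 14.6 mg/L × 2.38 L = 34.748 mg

manganese chloride tetrahydrate 49.742 mg; trehalose 47.362 g; glucose 87.822 g; ammonium sulfate 15.970 g; malt extract 67.592 g; nicotinic acid 34.748 mg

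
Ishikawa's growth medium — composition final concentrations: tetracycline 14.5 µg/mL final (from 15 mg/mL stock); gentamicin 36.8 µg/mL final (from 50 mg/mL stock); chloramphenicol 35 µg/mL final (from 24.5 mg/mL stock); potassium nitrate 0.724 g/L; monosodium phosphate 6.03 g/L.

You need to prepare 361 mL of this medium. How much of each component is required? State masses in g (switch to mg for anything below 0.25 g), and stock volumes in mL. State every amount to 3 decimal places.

Working volume: 361 mL = 0.361 L.
tetracycline: V = C2·V2/C1 = 14.5 µg/mL × 361 mL ÷ 15000 µg/mL = 0.349 mL
gentamicin: C1V1 = C2V2 → 36.8 µg/mL × 361 mL ÷ 50000 µg/mL = 0.266 mL
chloramphenicol: dilute stock: 35 µg/mL × 361 mL ÷ 24500 µg/mL = 0.516 mL
potassium nitrate: 0.724 g/L × 0.361 L = 0.261 g
monosodium phosphate: 6.03 g/L × 0.361 L = 2.177 g

tetracycline 0.349 mL; gentamicin 0.266 mL; chloramphenicol 0.516 mL; potassium nitrate 0.261 g; monosodium phosphate 2.177 g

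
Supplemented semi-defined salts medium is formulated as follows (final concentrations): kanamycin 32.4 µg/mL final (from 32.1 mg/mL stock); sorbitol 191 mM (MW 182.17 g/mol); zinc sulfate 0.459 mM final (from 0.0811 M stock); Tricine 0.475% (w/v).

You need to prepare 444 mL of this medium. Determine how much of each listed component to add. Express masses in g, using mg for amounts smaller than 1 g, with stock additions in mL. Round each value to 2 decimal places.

Scale factor relative to 1 L: 0.444.
kanamycin: dilute stock: 32.4 µg/mL × 444 mL ÷ 32100 µg/mL = 0.45 mL
sorbitol: 191 mmol/L × 182.17 g/mol × 0.444 L ÷ 1000 = 15.45 g
zinc sulfate: C1V1 = C2V2 → 0.459 mM × 444 mL ÷ 81.1 mM = 2.51 mL
Tricine: 0.475% w/v = 4.75 g/L → 4.75 × 0.444 L = 2.11 g

kanamycin 0.45 mL; sorbitol 15.45 g; zinc sulfate 2.51 mL; Tricine 2.11 g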